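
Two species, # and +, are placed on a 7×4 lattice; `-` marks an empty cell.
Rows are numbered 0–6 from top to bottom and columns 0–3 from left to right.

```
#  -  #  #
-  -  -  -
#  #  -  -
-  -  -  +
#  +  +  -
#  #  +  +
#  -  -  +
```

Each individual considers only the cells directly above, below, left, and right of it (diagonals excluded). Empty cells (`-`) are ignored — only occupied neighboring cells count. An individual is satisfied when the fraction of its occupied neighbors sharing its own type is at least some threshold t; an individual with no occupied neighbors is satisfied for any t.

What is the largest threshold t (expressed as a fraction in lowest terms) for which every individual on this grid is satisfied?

Row 0: (0,0)# — no occupied neighbors · (0,2)# 1/1 · (0,3)# 1/1
Row 2: (2,0)# 1/1 · (2,1)# 1/1
Row 3: (3,3)+ — no occupied neighbors
Row 4: (4,0)# 1/2 · (4,1)+ 1/3 · (4,2)+ 2/2
Row 5: (5,0)# 3/3 · (5,1)# 1/3 · (5,2)+ 2/3 · (5,3)+ 2/2
Row 6: (6,0)# 1/1 · (6,3)+ 1/1
The smallest same-type fraction is 1/3 at (4,1), which reduces to 1/3. Any threshold above that leaves this individual unsatisfied.

1/3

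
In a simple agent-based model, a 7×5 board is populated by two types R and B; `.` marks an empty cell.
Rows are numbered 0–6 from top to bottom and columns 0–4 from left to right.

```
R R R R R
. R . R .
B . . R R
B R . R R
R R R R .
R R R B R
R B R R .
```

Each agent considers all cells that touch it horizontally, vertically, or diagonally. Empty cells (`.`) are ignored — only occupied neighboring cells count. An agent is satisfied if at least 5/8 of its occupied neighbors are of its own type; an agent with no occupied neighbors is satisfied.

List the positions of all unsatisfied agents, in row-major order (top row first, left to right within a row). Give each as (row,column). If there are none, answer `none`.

Row 0: (0,0)R 2/2 ✓ · (0,1)R 3/3 ✓ · (0,2)R 4/4 ✓ · (0,3)R 3/3 ✓ · (0,4)R 2/2 ✓
Row 1: (1,1)R 3/4 ✓ · (1,3)R 5/5 ✓
Row 2: (2,0)B 1/3 ✗ · (2,3)R 4/4 ✓ · (2,4)R 4/4 ✓
Row 3: (3,0)B 1/4 ✗ · (3,1)R 3/5 ✗ · (3,3)R 5/5 ✓ · (3,4)R 4/4 ✓
Row 4: (4,0)R 4/5 ✓ · (4,1)R 6/7 ✓ · (4,2)R 6/7 ✓ · (4,3)R 5/6 ✓
Row 5: (5,0)R 4/5 ✓ · (5,1)R 7/8 ✓ · (5,2)R 6/8 ✓ · (5,3)B 0/6 ✗ · (5,4)R 2/3 ✓
Row 6: (6,0)R 2/3 ✓ · (6,1)B 0/5 ✗ · (6,2)R 3/5 ✗ · (6,3)R 3/4 ✓

(2,0), (3,0), (3,1), (5,3), (6,1), (6,2)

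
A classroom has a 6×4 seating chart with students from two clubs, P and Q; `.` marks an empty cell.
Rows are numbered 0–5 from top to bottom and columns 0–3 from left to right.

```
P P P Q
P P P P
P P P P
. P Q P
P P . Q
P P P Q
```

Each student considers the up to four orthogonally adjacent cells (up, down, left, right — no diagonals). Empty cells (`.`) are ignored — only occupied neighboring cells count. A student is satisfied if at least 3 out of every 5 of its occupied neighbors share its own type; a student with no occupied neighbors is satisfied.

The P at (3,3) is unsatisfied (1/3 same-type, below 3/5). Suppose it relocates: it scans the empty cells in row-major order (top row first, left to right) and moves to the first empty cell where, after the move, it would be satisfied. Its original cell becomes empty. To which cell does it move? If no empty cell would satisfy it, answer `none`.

Vacating (3,3). Empty cells in order:
  (3,0): 3/3 same-type → satisfied — stop here.

(3,0)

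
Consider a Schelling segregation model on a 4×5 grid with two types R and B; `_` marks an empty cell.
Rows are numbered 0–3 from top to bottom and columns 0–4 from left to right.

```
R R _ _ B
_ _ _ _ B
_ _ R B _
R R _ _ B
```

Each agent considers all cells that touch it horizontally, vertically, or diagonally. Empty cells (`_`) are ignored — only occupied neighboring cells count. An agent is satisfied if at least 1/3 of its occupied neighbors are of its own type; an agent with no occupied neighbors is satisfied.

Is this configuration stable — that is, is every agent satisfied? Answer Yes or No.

(0,0)R 1/1 satisfied
(0,1)R 1/1 satisfied
(0,4)B 1/1 satisfied
(1,4)B 2/2 satisfied
(2,2)R 1/2 satisfied
(2,3)B 2/3 satisfied
(3,0)R 1/1 satisfied
(3,1)R 2/2 satisfied
(3,4)B 1/1 satisfied
All meet the threshold, so the configuration is stable.

Yes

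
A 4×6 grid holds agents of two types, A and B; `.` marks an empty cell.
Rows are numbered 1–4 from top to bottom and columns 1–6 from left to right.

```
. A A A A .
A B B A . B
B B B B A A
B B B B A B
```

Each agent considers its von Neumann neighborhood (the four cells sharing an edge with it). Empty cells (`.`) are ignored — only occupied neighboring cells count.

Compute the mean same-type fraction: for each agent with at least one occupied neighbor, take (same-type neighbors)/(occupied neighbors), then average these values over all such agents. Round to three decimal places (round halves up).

0.603

Row 1: (1,2)A 1/2 · (1,3)A 2/3 · (1,4)A 3/3 · (1,5)A 1/1
Row 2: (2,1)A 0/2 · (2,2)B 2/4 · (2,3)B 2/4 · (2,4)A 1/3 · (2,6)B 0/1
Row 3: (3,1)B 2/3 · (3,2)B 4/4 · (3,3)B 4/4 · (3,4)B 2/4 · (3,5)A 2/3 · (3,6)A 1/3
Row 4: (4,1)B 2/2 · (4,2)B 3/3 · (4,3)B 3/3 · (4,4)B 2/3 · (4,5)A 1/3 · (4,6)B 0/2
Sum over 21 agents: 1/2 + 2/3 + 3/3 + 1/1 + 0/2 + 2/4 + 2/4 + 1/3 + 0/1 + 2/3 + 4/4 + 4/4 + 2/4 + 2/3 + 1/3 + 2/2 + 3/3 + 3/3 + 2/3 + 1/3 + 0/2 = 38/3; mean = 38/3 ÷ 21 = 38/63 = 0.603174… → 0.603.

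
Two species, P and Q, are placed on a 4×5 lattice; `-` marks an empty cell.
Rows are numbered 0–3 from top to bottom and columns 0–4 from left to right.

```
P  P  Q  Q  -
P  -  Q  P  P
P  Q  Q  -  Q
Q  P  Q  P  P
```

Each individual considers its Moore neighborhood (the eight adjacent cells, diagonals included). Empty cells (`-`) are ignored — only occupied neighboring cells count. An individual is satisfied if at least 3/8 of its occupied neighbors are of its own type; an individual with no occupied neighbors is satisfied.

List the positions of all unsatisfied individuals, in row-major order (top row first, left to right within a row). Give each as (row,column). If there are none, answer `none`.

(1,3), (1,4), (2,4), (3,0), (3,1), (3,3)

(0,0)P 2/2 satisfied
(0,1)P 2/4 satisfied
(0,2)Q 2/4 satisfied
(0,3)Q 2/4 satisfied
(1,0)P 3/4 satisfied
(1,2)Q 4/6 satisfied
(1,3)P 1/6 not
(1,4)P 1/3 not
(2,0)P 2/4 satisfied
(2,1)Q 4/7 satisfied
(2,2)Q 3/6 satisfied
(2,4)Q 0/4 not
(3,0)Q 1/3 not
(3,1)P 1/5 not
(3,2)Q 2/4 satisfied
(3,3)P 1/4 not
(3,4)P 1/2 satisfied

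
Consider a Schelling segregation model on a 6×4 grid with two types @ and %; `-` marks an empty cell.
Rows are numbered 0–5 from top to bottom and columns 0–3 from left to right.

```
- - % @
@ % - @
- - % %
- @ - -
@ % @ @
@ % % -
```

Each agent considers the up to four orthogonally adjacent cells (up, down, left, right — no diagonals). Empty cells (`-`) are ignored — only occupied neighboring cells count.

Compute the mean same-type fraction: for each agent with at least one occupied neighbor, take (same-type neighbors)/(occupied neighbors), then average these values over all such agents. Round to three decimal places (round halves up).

0.417

Row 0: (0,2)% 0/1 · (0,3)@ 1/2
Row 1: (1,0)@ 0/1 · (1,1)% 0/1 · (1,3)@ 1/2
Row 2: (2,2)% 1/1 · (2,3)% 1/2
Row 3: (3,1)@ 0/1
Row 4: (4,0)@ 1/2 · (4,1)% 1/4 · (4,2)@ 1/3 · (4,3)@ 1/1
Row 5: (5,0)@ 1/2 · (5,1)% 2/3 · (5,2)% 1/2
Sum over 15 agents: 0/1 + 1/2 + 0/1 + 0/1 + 1/2 + 1/1 + 1/2 + 0/1 + 1/2 + 1/4 + 1/3 + 1/1 + 1/2 + 2/3 + 1/2 = 25/4; mean = 25/4 ÷ 15 = 5/12 = 0.416666… → 0.417.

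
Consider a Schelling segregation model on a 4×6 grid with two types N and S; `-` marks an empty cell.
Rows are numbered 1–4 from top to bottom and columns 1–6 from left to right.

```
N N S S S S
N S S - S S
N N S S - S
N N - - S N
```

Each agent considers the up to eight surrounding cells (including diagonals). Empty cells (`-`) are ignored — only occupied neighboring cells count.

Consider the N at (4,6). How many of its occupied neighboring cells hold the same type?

0

Occupied neighbors of (4,6): (3,6)=S, (4,5)=S.
Same type (N): 0 of 2.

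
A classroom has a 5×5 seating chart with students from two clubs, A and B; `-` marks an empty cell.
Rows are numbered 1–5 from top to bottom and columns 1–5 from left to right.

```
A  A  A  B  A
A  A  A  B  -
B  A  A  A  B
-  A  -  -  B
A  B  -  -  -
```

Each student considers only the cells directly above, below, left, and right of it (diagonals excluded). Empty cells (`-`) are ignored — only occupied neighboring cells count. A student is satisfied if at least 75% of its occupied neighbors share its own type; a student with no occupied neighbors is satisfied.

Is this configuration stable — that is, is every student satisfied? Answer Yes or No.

No

(1,1)A 2/2 ✓
(1,2)A 3/3 ✓
(1,3)A 2/3 ✗
(1,4)B 1/3 ✗
(1,5)A 0/1 ✗
(2,1)A 2/3 ✗
(2,2)A 4/4 ✓
(2,3)A 3/4 ✓
(2,4)B 1/3 ✗
(3,1)B 0/2 ✗
(3,2)A 3/4 ✓
(3,3)A 3/3 ✓
(3,4)A 1/3 ✗
(3,5)B 1/2 ✗
(4,2)A 1/2 ✗
(4,5)B 1/1 ✓
(5,1)A 0/1 ✗
(5,2)B 0/2 ✗
For instance (1,3) has only 2/3 same-type neighbors, below 3/4.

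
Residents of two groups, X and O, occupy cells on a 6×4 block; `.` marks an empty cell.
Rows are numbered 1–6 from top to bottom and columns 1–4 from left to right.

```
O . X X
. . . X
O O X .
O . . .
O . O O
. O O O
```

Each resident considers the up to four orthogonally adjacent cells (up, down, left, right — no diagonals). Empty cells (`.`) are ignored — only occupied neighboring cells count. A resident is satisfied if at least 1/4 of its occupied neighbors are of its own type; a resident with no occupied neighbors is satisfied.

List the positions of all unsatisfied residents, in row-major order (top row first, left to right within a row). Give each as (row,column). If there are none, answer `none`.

(3,3)

Row 1: (1,1)O 0/0 ok · (1,3)X 1/1 ok · (1,4)X 2/2 ok
Row 2: (2,4)X 1/1 ok
Row 3: (3,1)O 2/2 ok · (3,2)O 1/2 ok · (3,3)X 0/1 unhappy
Row 4: (4,1)O 2/2 ok
Row 5: (5,1)O 1/1 ok · (5,3)O 2/2 ok · (5,4)O 2/2 ok
Row 6: (6,2)O 1/1 ok · (6,3)O 3/3 ok · (6,4)O 2/2 ok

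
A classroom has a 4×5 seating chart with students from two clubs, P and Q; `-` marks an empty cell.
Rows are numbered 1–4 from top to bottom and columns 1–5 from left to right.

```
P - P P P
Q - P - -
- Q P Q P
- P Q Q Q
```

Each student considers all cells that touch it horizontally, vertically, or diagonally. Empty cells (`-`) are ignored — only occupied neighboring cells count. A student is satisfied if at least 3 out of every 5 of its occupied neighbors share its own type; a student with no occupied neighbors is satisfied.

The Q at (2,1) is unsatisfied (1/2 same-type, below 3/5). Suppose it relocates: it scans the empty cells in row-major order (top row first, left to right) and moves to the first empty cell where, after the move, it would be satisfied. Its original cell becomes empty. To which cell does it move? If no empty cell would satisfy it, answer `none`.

Vacating (2,1). Empty cells in order:
  (1,2): 0/3 same-type → still unsatisfied.
  (2,2): 1/5 same-type → still unsatisfied.
  (2,4): 1/7 same-type → still unsatisfied.
  (2,5): 1/4 same-type → still unsatisfied.
  (3,1): 1/2 same-type → still unsatisfied.
  (4,1): 1/2 same-type → still unsatisfied.

none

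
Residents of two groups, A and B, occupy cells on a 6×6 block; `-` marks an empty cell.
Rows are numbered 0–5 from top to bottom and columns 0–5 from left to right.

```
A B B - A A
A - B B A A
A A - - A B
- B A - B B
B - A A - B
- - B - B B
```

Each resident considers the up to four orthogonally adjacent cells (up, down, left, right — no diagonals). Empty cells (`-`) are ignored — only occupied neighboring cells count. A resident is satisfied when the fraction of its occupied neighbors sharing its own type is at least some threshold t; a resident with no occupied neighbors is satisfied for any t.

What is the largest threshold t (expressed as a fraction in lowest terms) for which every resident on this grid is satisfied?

0/1

Row 0: (0,0)A 1/2 · (0,1)B 1/2 · (0,2)B 2/2 · (0,4)A 2/2 · (0,5)A 2/2
Row 1: (1,0)A 2/2 · (1,2)B 2/2 · (1,3)B 1/2 · (1,4)A 3/4 · (1,5)A 2/3
Row 2: (2,0)A 2/2 · (2,1)A 1/2 · (2,4)A 1/3 · (2,5)B 1/3
Row 3: (3,1)B 0/2 · (3,2)A 1/2 · (3,4)B 1/2 · (3,5)B 3/3
Row 4: (4,0)B — no occupied neighbors · (4,2)A 2/3 · (4,3)A 1/1 · (4,5)B 2/2
Row 5: (5,2)B 0/1 · (5,4)B 1/1 · (5,5)B 2/2
The smallest same-type fraction is 0/2 at (3,1), which reduces to 0/1. Any threshold above that leaves this resident unsatisfied.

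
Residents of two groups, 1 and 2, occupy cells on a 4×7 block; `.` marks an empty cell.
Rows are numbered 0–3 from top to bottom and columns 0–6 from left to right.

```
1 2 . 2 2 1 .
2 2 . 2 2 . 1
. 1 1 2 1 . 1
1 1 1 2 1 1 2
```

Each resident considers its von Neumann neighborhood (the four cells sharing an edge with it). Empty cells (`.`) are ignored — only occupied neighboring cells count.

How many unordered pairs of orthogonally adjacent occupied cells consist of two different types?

Scan each occupied cell's neighbors to the right and below so each pair is counted once.
Row 0: 1(0,0)–2(0,1)≠ 1(0,0)–2(1,0)≠ 2(0,1)–2(1,1)= 2(0,3)–2(0,4)= 2(0,3)–2(1,3)= 2(0,4)–1(0,5)≠ 2(0,4)–2(1,4)=  → 3/7 unlike.
Row 1: 2(1,0)–2(1,1)= 2(1,1)–1(2,1)≠ 2(1,3)–2(1,4)= 2(1,3)–2(2,3)= 2(1,4)–1(2,4)≠ 1(1,6)–1(2,6)=  → 2/6 unlike.
Row 2: 1(2,1)–1(2,2)= 1(2,1)–1(3,1)= 1(2,2)–2(2,3)≠ 1(2,2)–1(3,2)= 2(2,3)–1(2,4)≠ 2(2,3)–2(3,3)= 1(2,4)–1(3,4)= 1(2,6)–2(3,6)≠  → 3/8 unlike.
Row 3: 1(3,0)–1(3,1)= 1(3,1)–1(3,2)= 1(3,2)–2(3,3)≠ 2(3,3)–1(3,4)≠ 1(3,4)–1(3,5)= 1(3,5)–2(3,6)≠  → 3/6 unlike.
Total adjacent occupied pairs: 27; unlike-type pairs: 11.

11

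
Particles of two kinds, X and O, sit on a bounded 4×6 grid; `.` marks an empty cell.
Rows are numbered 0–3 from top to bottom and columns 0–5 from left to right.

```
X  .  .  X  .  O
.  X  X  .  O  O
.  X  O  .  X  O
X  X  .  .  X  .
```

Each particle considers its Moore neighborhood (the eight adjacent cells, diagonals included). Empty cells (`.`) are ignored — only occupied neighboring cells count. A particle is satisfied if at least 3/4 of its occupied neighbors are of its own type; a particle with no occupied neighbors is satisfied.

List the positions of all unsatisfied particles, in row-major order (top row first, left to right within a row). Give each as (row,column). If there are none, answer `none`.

(0,3), (1,4), (2,2), (2,4), (2,5), (3,1), (3,4)

(0,0)X 1/1 ✓
(0,3)X 1/2 ✗
(0,5)O 2/2 ✓
(1,1)X 3/4 ✓
(1,2)X 3/4 ✓
(1,4)O 3/5 ✗
(1,5)O 3/4 ✓
(2,1)X 4/5 ✓
(2,2)O 0/4 ✗
(2,4)X 1/4 ✗
(2,5)O 2/4 ✗
(3,0)X 2/2 ✓
(3,1)X 2/3 ✗
(3,4)X 1/2 ✗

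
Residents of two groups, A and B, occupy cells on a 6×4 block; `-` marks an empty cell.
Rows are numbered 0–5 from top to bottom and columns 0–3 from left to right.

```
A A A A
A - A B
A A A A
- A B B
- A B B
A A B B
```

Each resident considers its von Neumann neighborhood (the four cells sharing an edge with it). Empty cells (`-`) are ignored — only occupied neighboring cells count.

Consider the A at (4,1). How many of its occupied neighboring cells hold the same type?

2

Occupied neighbors of (4,1): (3,1)=A, (5,1)=A, (4,2)=B.
Same type (A): 2 of 3.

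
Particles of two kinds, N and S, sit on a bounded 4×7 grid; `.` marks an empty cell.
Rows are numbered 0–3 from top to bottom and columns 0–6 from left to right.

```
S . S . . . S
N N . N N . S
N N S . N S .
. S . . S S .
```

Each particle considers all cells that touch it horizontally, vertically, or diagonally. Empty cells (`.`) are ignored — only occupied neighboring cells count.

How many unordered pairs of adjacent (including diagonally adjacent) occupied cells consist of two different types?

13

Scan each occupied cell's neighbors to the right and below (and the two forward diagonals) so each pair is counted once.
From row 0: 4 unlike of 5 pairs (running 4/5).
From row 1: 3 unlike of 12 pairs (running 7/17).
From row 2: 6 unlike of 10 pairs (running 13/27).
From row 3: 0 unlike of 1 pairs (running 13/28).
Total adjacent occupied pairs: 28; unlike-type pairs: 13.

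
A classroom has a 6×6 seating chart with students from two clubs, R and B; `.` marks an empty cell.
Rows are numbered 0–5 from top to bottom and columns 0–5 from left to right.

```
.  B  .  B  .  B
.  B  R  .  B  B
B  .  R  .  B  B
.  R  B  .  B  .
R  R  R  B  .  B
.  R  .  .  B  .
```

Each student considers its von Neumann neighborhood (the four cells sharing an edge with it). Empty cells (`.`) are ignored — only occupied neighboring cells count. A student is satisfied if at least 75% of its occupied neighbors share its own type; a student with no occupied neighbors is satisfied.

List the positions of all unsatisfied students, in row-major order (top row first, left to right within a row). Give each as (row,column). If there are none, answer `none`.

Row 0: (0,1)B 1/1 ok · (0,3)B 0/0 ok · (0,5)B 1/1 ok
Row 1: (1,1)B 1/2 unhappy · (1,2)R 1/2 unhappy · (1,4)B 2/2 ok · (1,5)B 3/3 ok
Row 2: (2,0)B 0/0 ok · (2,2)R 1/2 unhappy · (2,4)B 3/3 ok · (2,5)B 2/2 ok
Row 3: (3,1)R 1/2 unhappy · (3,2)B 0/3 unhappy · (3,4)B 1/1 ok
Row 4: (4,0)R 1/1 ok · (4,1)R 4/4 ok · (4,2)R 1/3 unhappy · (4,3)B 0/1 unhappy · (4,5)B 0/0 ok
Row 5: (5,1)R 1/1 ok · (5,4)B 0/0 ok

(1,1), (1,2), (2,2), (3,1), (3,2), (4,2), (4,3)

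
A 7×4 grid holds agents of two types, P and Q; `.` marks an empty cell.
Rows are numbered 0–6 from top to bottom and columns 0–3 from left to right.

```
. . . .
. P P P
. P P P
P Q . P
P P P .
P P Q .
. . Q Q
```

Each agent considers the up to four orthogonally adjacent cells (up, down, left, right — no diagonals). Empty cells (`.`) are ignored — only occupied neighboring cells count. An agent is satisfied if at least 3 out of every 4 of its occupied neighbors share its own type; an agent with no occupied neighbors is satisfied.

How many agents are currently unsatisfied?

6

Row 1: (1,1)P 2/2 satisfied · (1,2)P 3/3 satisfied · (1,3)P 2/2 satisfied
Row 2: (2,1)P 2/3 not · (2,2)P 3/3 satisfied · (2,3)P 3/3 satisfied
Row 3: (3,0)P 1/2 not · (3,1)Q 0/3 not · (3,3)P 1/1 satisfied
Row 4: (4,0)P 3/3 satisfied · (4,1)P 3/4 satisfied · (4,2)P 1/2 not
Row 5: (5,0)P 2/2 satisfied · (5,1)P 2/3 not · (5,2)Q 1/3 not
Row 6: (6,2)Q 2/2 satisfied · (6,3)Q 1/1 satisfied
Unsatisfied: (2,1), (3,0), (3,1), (4,2), (5,1), (5,2) — 6 in total.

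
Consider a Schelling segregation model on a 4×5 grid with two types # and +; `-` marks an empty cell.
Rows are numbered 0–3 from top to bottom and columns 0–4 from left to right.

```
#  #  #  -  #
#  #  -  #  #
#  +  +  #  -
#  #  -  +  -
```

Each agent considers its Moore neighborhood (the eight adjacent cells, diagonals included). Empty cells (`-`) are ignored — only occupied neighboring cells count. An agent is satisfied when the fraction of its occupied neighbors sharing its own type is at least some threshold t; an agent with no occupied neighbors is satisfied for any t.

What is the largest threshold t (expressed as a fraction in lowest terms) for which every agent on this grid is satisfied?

Row 0: (0,0)# 3/3 · (0,1)# 4/4 · (0,2)# 3/3 · (0,4)# 2/2
Row 1: (1,0)# 4/5 · (1,1)# 5/7 · (1,3)# 4/5 · (1,4)# 3/3
Row 2: (2,0)# 4/5 · (2,1)+ 1/6 · (2,2)+ 2/6 · (2,3)# 2/4
Row 3: (3,0)# 2/3 · (3,1)# 2/4 · (3,3)+ 1/2
The smallest same-type fraction is 1/6 at (2,1), which reduces to 1/6. Any threshold above that leaves this agent unsatisfied.

1/6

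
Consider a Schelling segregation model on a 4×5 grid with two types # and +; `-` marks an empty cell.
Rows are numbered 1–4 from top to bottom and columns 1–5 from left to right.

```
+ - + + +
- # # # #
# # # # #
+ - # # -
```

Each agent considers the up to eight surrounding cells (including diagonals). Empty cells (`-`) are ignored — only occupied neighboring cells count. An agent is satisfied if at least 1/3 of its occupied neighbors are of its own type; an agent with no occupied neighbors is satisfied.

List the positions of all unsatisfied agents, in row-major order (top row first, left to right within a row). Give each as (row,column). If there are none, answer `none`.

(1,1), (1,3), (4,1)

(1,1)+ 0/1 not
(1,3)+ 1/4 not
(1,4)+ 2/5 satisfied
(1,5)+ 1/3 satisfied
(2,2)# 4/6 satisfied
(2,3)# 5/7 satisfied
(2,4)# 5/8 satisfied
(2,5)# 3/5 satisfied
(3,1)# 2/3 satisfied
(3,2)# 5/6 satisfied
(3,3)# 7/7 satisfied
(3,4)# 7/7 satisfied
(3,5)# 4/4 satisfied
(4,1)+ 0/2 not
(4,3)# 4/4 satisfied
(4,4)# 4/4 satisfied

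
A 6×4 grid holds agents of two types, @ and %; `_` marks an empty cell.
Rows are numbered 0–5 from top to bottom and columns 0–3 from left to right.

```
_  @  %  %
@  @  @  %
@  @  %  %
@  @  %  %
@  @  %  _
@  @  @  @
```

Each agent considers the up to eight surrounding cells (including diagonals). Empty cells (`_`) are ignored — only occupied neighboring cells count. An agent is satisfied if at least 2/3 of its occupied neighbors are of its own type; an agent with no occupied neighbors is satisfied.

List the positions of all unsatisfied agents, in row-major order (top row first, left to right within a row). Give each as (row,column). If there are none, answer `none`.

(0,2), (1,2), (2,2), (3,1), (3,2), (4,2), (5,3)

Row 0: (0,1)@ 3/4 ok · (0,2)% 2/5 unhappy · (0,3)% 2/3 ok
Row 1: (1,0)@ 4/4 ok · (1,1)@ 5/7 ok · (1,2)@ 3/8 unhappy · (1,3)% 4/5 ok
Row 2: (2,0)@ 5/5 ok · (2,1)@ 6/8 ok · (2,2)% 4/8 unhappy · (2,3)% 4/5 ok
Row 3: (3,0)@ 5/5 ok · (3,1)@ 5/8 unhappy · (3,2)% 4/7 unhappy · (3,3)% 4/4 ok
Row 4: (4,0)@ 5/5 ok · (4,1)@ 6/8 ok · (4,2)% 2/7 unhappy
Row 5: (5,0)@ 3/3 ok · (5,1)@ 4/5 ok · (5,2)@ 3/4 ok · (5,3)@ 1/2 unhappy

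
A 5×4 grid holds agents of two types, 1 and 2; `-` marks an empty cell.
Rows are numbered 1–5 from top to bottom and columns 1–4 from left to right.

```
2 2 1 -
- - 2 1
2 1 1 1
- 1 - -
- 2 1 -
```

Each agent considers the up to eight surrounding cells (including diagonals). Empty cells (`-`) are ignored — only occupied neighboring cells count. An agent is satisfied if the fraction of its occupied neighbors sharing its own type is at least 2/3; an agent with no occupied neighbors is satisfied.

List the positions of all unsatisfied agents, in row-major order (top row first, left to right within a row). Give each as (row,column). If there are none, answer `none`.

(1,1)2 1/1 satisfied
(1,2)2 2/3 satisfied
(1,3)1 1/3 not
(2,3)2 1/6 not
(2,4)1 3/4 satisfied
(3,1)2 0/2 not
(3,2)1 2/4 not
(3,3)1 4/5 satisfied
(3,4)1 2/3 satisfied
(4,2)1 3/5 not
(5,2)2 0/2 not
(5,3)1 1/2 not

(1,3), (2,3), (3,1), (3,2), (4,2), (5,2), (5,3)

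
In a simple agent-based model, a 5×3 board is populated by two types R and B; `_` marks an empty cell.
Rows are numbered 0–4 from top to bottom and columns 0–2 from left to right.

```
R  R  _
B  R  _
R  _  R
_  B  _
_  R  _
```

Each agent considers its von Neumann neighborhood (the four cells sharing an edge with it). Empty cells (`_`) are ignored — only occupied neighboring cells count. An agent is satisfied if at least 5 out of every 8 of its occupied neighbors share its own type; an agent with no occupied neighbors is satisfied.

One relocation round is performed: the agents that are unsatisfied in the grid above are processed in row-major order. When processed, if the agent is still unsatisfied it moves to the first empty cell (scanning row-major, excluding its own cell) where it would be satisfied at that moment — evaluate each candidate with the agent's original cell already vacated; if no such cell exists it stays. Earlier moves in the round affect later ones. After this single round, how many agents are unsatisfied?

Initially unsatisfied (in order): (0,0), (1,0), (1,1), (2,0), (3,1), (4,1).
  (0,0) → (0,2).
  (1,0): no empty cell satisfies it; stays.
  (1,1) → (1,2).
  (2,0) → (1,1).
  (3,1) → (2,0).
  (4,1): now satisfied by earlier moves; stays.
Resulting grid:
_ R R
B R R
B _ R
_ _ _
_ R _
Unsatisfied now: (1,0).

1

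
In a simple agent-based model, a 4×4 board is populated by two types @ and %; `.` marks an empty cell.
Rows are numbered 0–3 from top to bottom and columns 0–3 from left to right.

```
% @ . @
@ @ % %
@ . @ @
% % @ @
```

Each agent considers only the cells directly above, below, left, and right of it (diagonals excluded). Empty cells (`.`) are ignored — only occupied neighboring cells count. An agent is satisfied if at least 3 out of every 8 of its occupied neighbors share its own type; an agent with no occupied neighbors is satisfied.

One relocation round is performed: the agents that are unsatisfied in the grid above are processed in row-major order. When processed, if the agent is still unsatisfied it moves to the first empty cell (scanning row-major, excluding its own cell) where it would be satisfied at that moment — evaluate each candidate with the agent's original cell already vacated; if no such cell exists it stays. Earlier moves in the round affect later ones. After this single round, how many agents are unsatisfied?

1

Initially unsatisfied (in order): (0,0), (0,3), (1,2), (1,3).
  (0,0): no empty cell satisfies it; stays.
  (0,3) → (0,2).
  (1,2) → (0,3).
  (1,3): now satisfied by earlier moves; stays.
Resulting grid:
% @ @ %
@ @ . %
@ . @ @
% % @ @
Unsatisfied now: (0,0).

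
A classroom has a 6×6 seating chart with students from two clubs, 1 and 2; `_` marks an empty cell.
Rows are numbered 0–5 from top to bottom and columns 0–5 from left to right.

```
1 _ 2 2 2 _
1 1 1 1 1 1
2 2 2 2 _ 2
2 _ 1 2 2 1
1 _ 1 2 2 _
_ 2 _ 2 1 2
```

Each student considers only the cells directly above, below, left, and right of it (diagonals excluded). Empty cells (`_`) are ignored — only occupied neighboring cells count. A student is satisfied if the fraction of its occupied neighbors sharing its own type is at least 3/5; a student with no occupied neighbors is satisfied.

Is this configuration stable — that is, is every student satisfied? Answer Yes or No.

No

(0,0)1 1/1 ✓
(0,2)2 1/2 ✗
(0,3)2 2/3 ✓
(0,4)2 1/2 ✗
(1,0)1 2/3 ✓
(1,1)1 2/3 ✓
(1,2)1 2/4 ✗
(1,3)1 2/4 ✗
(1,4)1 2/3 ✓
(1,5)1 1/2 ✗
(2,0)2 2/3 ✓
(2,1)2 2/3 ✓
(2,2)2 2/4 ✗
(2,3)2 2/3 ✓
(2,5)2 0/2 ✗
(3,0)2 1/2 ✗
(3,2)1 1/3 ✗
(3,3)2 3/4 ✓
(3,4)2 2/3 ✓
(3,5)1 0/2 ✗
(4,0)1 0/1 ✗
(4,2)1 1/2 ✗
(4,3)2 3/4 ✓
(4,4)2 2/3 ✓
(5,1)2 0/0 ✓
(5,3)2 1/2 ✗
(5,4)1 0/3 ✗
(5,5)2 0/1 ✗
For instance (0,2) has only 1/2 same-type neighbors, below 3/5.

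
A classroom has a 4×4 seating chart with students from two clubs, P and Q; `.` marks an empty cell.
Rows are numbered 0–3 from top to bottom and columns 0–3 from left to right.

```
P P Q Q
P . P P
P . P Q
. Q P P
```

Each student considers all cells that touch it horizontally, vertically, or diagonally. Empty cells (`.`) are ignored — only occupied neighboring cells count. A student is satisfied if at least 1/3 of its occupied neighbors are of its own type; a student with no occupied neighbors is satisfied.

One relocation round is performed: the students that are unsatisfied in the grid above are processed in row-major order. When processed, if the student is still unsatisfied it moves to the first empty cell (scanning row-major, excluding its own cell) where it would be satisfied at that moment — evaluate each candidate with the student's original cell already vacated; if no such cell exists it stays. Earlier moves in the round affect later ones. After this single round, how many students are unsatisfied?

Initially unsatisfied (in order): (0,2), (2,3), (3,1).
  (0,2) → (3,0).
  (2,3): no empty cell satisfies it; stays.
  (3,1): no empty cell satisfies it; stays.
Resulting grid:
P P . Q
P . P P
P . P Q
Q Q P P
Unsatisfied now: (0,3), (2,3), (3,1).

3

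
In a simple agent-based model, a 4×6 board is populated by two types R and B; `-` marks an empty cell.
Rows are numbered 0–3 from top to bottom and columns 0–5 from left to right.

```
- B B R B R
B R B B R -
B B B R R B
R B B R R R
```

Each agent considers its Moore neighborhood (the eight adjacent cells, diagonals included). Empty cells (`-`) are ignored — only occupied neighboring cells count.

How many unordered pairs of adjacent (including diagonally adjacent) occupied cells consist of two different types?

Scan each occupied cell's neighbors to the right and below (and the two forward diagonals) so each pair is counted once.
From row 0: 8 unlike of 16 pairs (running 8/16).
From row 1: 10 unlike of 18 pairs (running 18/34).
From row 2: 8 unlike of 21 pairs (running 26/55).
From row 3: 2 unlike of 5 pairs (running 28/60).
Total adjacent occupied pairs: 60; unlike-type pairs: 28.

28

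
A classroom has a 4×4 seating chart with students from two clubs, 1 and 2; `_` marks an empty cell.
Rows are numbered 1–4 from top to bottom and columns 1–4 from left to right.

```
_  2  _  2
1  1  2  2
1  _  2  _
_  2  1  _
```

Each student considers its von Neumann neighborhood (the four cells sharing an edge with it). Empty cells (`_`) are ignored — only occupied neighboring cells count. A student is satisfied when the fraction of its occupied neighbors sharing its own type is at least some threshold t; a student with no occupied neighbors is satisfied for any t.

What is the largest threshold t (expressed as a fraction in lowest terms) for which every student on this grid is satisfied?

0/1

Row 1: (1,2)2 0/1 · (1,4)2 1/1
Row 2: (2,1)1 2/2 · (2,2)1 1/3 · (2,3)2 2/3 · (2,4)2 2/2
Row 3: (3,1)1 1/1 · (3,3)2 1/2
Row 4: (4,2)2 0/1 · (4,3)1 0/2
The smallest same-type fraction is 0/1 at (1,2), which reduces to 0/1. Any threshold above that leaves this student unsatisfied.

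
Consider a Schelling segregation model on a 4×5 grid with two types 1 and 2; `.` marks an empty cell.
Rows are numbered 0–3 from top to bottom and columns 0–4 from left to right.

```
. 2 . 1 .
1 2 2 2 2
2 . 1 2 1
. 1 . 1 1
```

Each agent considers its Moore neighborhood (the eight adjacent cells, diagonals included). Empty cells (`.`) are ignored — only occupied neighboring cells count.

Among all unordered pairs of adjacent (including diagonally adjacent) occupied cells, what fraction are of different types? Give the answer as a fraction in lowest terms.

8/15

Scan each occupied cell's neighbors to the right and below (and the two forward diagonals) so each pair is counted once.
Row 0: 2(0,1)–2(1,1)= 2(0,1)–2(1,2)= 2(0,1)–1(1,0)≠ 1(0,3)–2(1,3)≠ 1(0,3)–2(1,4)≠ 1(0,3)–2(1,2)≠  → 4/6 unlike.
Row 1: 1(1,0)–2(1,1)≠ 1(1,0)–2(2,0)≠ 2(1,1)–2(1,2)= 2(1,1)–1(2,2)≠ 2(1,1)–2(2,0)= 2(1,2)–2(1,3)= 2(1,2)–1(2,2)≠ 2(1,2)–2(2,3)= 2(1,3)–2(1,4)= 2(1,3)–2(2,3)= 2(1,3)–1(2,4)≠ 2(1,3)–1(2,2)≠ 2(1,4)–1(2,4)≠ 2(1,4)–2(2,3)=  → 7/14 unlike.
Row 2: 2(2,0)–1(3,1)≠ 1(2,2)–2(2,3)≠ 1(2,2)–1(3,3)= 1(2,2)–1(3,1)= 2(2,3)–1(2,4)≠ 2(2,3)–1(3,3)≠ 2(2,3)–1(3,4)≠ 1(2,4)–1(3,4)= 1(2,4)–1(3,3)=  → 5/9 unlike.
Row 3: 1(3,3)–1(3,4)=  → 0/1 unlike.
Total adjacent occupied pairs: 30; unlike-type pairs: 16.
16/30 reduces to 8/15.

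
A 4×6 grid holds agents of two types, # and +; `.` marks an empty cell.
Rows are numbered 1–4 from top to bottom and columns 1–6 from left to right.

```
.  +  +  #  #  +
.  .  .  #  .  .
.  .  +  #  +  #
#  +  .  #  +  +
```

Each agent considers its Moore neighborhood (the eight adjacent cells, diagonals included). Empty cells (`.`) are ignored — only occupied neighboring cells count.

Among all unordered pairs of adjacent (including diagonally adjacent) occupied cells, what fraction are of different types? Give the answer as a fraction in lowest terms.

Scan each occupied cell's neighbors to the right and below (and the two forward diagonals) so each pair is counted once.
From row 1: 3 unlike of 7 pairs (running 3/7).
From row 2: 2 unlike of 3 pairs (running 5/10).
From row 3: 8 unlike of 12 pairs (running 13/22).
From row 4: 2 unlike of 3 pairs (running 15/25).
Total adjacent occupied pairs: 25; unlike-type pairs: 15.
15/25 reduces to 3/5.

3/5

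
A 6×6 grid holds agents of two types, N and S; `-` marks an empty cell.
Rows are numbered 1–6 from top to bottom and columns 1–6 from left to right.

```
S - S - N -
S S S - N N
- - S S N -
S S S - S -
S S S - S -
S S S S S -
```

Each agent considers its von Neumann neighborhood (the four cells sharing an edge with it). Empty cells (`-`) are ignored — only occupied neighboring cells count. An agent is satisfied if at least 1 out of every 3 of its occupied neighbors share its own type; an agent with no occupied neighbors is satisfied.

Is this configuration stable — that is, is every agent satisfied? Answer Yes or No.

Yes

(1,1)S 1/1 ok
(1,3)S 1/1 ok
(1,5)N 1/1 ok
(2,1)S 2/2 ok
(2,2)S 2/2 ok
(2,3)S 3/3 ok
(2,5)N 3/3 ok
(2,6)N 1/1 ok
(3,3)S 3/3 ok
(3,4)S 1/2 ok
(3,5)N 1/3 ok
(4,1)S 2/2 ok
(4,2)S 3/3 ok
(4,3)S 3/3 ok
(4,5)S 1/2 ok
(5,1)S 3/3 ok
(5,2)S 4/4 ok
(5,3)S 3/3 ok
(5,5)S 2/2 ok
(6,1)S 2/2 ok
(6,2)S 3/3 ok
(6,3)S 3/3 ok
(6,4)S 2/2 ok
(6,5)S 2/2 ok
All meet the threshold, so the configuration is stable.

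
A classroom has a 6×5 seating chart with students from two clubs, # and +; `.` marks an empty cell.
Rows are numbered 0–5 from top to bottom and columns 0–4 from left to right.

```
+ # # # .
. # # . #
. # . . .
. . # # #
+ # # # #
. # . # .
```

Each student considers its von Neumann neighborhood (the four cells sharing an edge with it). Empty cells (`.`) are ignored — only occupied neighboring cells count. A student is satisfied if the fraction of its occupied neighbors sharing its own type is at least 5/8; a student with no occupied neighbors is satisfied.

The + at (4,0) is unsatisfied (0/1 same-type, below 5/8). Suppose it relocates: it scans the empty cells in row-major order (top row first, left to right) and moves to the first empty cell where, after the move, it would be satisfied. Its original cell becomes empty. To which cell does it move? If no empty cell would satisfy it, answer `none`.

Vacating (4,0). Empty cells in order:
  (0,4): 0/2 same-type → still unsatisfied.
  (1,0): 1/2 same-type → still unsatisfied.
  (1,3): 0/3 same-type → still unsatisfied.
  (2,0): 0/1 same-type → still unsatisfied.
  (2,2): 0/3 same-type → still unsatisfied.
  (2,3): 0/1 same-type → still unsatisfied.
  (2,4): 0/2 same-type → still unsatisfied.
  (3,0): 0/0 same-type → satisfied — stop here.

(3,0)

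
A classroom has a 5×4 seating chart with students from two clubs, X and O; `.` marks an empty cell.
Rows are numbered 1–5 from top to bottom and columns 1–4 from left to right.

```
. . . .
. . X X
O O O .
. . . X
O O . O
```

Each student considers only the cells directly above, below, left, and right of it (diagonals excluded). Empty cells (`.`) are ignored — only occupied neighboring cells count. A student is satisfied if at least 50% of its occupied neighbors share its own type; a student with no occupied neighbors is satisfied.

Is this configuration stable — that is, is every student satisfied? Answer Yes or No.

(2,3)X 1/2 ✓
(2,4)X 1/1 ✓
(3,1)O 1/1 ✓
(3,2)O 2/2 ✓
(3,3)O 1/2 ✓
(4,4)X 0/1 ✗
(5,1)O 1/1 ✓
(5,2)O 1/1 ✓
(5,4)O 0/1 ✗
For instance (4,4) has only 0/1 same-type neighbors, below 1/2.

No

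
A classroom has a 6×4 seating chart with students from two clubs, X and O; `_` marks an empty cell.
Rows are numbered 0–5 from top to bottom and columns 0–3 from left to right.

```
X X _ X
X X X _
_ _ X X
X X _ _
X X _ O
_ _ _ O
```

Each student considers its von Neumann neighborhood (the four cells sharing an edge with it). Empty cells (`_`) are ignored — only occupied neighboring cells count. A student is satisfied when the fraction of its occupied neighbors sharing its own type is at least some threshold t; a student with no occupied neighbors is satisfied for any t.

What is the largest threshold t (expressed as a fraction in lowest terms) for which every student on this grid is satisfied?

1/1

(0,0)X 2/2
(0,1)X 2/2
(0,3)X — no occupied neighbors
(1,0)X 2/2
(1,1)X 3/3
(1,2)X 2/2
(2,2)X 2/2
(2,3)X 1/1
(3,0)X 2/2
(3,1)X 2/2
(4,0)X 2/2
(4,1)X 2/2
(4,3)O 1/1
(5,3)O 1/1
The smallest same-type fraction is 2/2 at (0,0), which reduces to 1/1. Any threshold above that leaves this student unsatisfied.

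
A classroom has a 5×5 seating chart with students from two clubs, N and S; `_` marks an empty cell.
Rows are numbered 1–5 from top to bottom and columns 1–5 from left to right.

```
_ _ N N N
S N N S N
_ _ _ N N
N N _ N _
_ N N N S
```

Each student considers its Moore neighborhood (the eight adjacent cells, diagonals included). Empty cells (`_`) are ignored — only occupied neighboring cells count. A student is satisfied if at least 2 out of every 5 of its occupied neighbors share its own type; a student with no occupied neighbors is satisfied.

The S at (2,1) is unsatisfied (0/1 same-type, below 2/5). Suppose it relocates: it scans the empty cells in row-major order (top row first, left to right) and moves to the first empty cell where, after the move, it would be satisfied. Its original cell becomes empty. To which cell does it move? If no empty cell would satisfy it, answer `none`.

Vacating (2,1). Empty cells in order:
  (1,1): 0/1 same-type → still unsatisfied.
  (1,2): 0/3 same-type → still unsatisfied.
  (3,1): 0/3 same-type → still unsatisfied.
  (3,2): 0/4 same-type → still unsatisfied.
  (3,3): 1/6 same-type → still unsatisfied.
  (4,3): 0/6 same-type → still unsatisfied.
  (4,5): 1/5 same-type → still unsatisfied.
  (5,1): 0/3 same-type → still unsatisfied.

none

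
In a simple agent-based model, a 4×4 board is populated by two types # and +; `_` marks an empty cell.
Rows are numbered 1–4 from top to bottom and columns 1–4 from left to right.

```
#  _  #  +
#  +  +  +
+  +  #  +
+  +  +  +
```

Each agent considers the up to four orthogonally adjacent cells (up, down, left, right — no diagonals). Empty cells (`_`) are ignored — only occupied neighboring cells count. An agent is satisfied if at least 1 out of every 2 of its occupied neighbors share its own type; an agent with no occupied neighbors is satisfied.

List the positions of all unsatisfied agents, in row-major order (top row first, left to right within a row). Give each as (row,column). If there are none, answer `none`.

Row 1: (1,1)# 1/1 satisfied · (1,3)# 0/2 not · (1,4)+ 1/2 satisfied
Row 2: (2,1)# 1/3 not · (2,2)+ 2/3 satisfied · (2,3)+ 2/4 satisfied · (2,4)+ 3/3 satisfied
Row 3: (3,1)+ 2/3 satisfied · (3,2)+ 3/4 satisfied · (3,3)# 0/4 not · (3,4)+ 2/3 satisfied
Row 4: (4,1)+ 2/2 satisfied · (4,2)+ 3/3 satisfied · (4,3)+ 2/3 satisfied · (4,4)+ 2/2 satisfied

(1,3), (2,1), (3,3)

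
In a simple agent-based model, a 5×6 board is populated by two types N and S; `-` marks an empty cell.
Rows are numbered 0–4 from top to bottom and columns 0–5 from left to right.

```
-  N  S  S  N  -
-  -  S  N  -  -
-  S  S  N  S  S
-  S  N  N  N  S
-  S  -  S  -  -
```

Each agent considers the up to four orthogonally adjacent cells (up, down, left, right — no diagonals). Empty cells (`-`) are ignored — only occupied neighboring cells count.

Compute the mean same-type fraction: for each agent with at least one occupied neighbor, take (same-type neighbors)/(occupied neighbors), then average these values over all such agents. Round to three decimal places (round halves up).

(0,1)N 0/1
(0,2)S 2/3
(0,3)S 1/3
(0,4)N 0/1
(1,2)S 2/3
(1,3)N 1/3
(2,1)S 2/2
(2,2)S 2/4
(2,3)N 2/4
(2,4)S 1/3
(2,5)S 2/2
(3,1)S 2/3
(3,2)N 1/3
(3,3)N 3/4
(3,4)N 1/3
(3,5)S 1/2
(4,1)S 1/1
(4,3)S 0/1
Sum over 18 agents: 0/1 + 2/3 + 1/3 + 0/1 + 2/3 + 1/3 + 2/2 + 2/4 + 2/4 + 1/3 + 2/2 + 2/3 + 1/3 + 3/4 + 1/3 + 1/2 + 1/1 + 0/1 = 107/12; mean = 107/12 ÷ 18 = 107/216 = 0.495370… → 0.495.

0.495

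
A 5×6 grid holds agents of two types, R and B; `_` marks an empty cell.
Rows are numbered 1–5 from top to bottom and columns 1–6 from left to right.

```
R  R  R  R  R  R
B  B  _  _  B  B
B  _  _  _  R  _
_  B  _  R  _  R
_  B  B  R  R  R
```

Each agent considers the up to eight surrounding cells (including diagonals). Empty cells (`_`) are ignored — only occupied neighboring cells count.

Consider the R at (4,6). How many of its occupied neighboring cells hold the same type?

Occupied neighbors of (4,6): (3,5)=R, (5,5)=R, (5,6)=R.
Same type (R): 3 of 3.

3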